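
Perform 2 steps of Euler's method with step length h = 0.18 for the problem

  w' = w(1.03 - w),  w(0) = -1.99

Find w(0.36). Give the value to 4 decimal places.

Euler: w_{n+1} = w_n + h·f(t_n, w_n).
t=0.000000, w=-1.990000: f=-6.009800 → w ← -1.990000 + 0.18·(-6.009800) = -3.071764
t=0.180000, w=-3.071764: f=-12.599651 → w ← -3.071764 + 0.18·(-12.599651) = -5.339701
w(0.36) ≈ -5.3397

-5.3397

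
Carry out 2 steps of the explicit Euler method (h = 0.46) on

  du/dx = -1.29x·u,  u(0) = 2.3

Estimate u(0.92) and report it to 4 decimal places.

1.6722

Euler: u_{n+1} = u_n + h·f(x_n, u_n).
x=0.000000, u=2.300000: f=0.000000 → u ← 2.300000 + 0.46·0.000000 = 2.300000
x=0.460000, u=2.300000: f=-1.364820 → u ← 2.300000 + 0.46·(-1.364820) = 1.672183
u(0.92) ≈ 1.6722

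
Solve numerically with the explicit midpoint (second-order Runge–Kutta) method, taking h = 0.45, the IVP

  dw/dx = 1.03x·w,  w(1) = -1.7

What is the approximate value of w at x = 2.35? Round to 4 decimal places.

Midpoint: k1 = f(x_n, w_n); k2 = f(x_n + h/2, w_n + (h/2)·k1); w_{n+1} = w_n + h·k2.
x=1.000000, w=-1.700000:
  k1 = f(1.000000, -1.700000) = -1.751000
  k2 = f(1.225000, -2.093975) = -2.642073
  w ← -1.700000 + 0.45·(-2.642073) = -2.888933
x=1.450000, w=-2.888933:
  k1 = f(1.450000, -2.888933) = -4.314621
  k2 = f(1.675000, -3.859723) = -6.658986
  w ← -2.888933 + 0.45·(-6.658986) = -5.885477
x=1.900000, w=-5.885477:
  k1 = f(1.900000, -5.885477) = -11.517878
  k2 = f(2.125000, -8.476999) = -18.554032
  w ← -5.885477 + 0.45·(-18.554032) = -14.234791
w(2.35) ≈ -14.2348

-14.2348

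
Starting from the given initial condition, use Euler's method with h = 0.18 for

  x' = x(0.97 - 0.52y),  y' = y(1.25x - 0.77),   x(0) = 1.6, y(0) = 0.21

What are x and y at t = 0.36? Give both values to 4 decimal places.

Euler on (x,y): x_{n+1} = x_n + h·x', y_{n+1} = y_n + h·y'.
0.000000: (1.600000, 0.210000); f=(1.377280, 0.258300) → (1.847910, 0.256494)
0.180000: (1.847910, 0.256494); f=(1.546005, 0.394972) → (2.126191, 0.327589)
(x(0.36), y(0.36)) ≈ (2.1262, 0.3276)

2.1262, 0.3276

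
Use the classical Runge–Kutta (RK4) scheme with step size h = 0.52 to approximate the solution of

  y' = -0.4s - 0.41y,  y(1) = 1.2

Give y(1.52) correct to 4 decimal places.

RK4: k1 = f(s_n, y_n); k2 = f(s_n + h/2, y_n + (h/2)·k1); k3 = f(s_n + h/2, y_n + (h/2)·k2); k4 = f(s_n + h, y_n + h·k3); y_{n+1} = y_n + (h/6)·(k1 + 2k2 + 2k3 + k4).
s=1.000000, y=1.200000:
  k1 = f(1.000000, 1.200000) = -0.892000
  k2 = f(1.260000, 0.968080) = -0.900913
  k3 = f(1.260000, 0.965763) = -0.899963
  k4 = f(1.520000, 0.732019) = -0.908128
  y ← 1.200000 + (0.52/6)·(k1 + 2k2 + 2k3 + k4) = 0.731837
y(1.52) ≈ 0.7318

0.7318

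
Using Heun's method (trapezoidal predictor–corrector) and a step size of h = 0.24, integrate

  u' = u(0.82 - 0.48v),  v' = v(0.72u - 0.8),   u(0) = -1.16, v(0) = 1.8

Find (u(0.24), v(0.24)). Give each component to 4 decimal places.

Heun on (u,v): k1 = f(t_n, state_n); k2 = f(t_n + h, state_n + h·k1); state_{n+1} = state_n + (h/2)·(k1 + k2).
0.000000: (-1.160000, 1.800000)
  k1 = (0.051040, -2.943360)
  predictor → (-1.147750, 1.093594)
  k2 = (-0.338673, -1.778599)
  → (-1.194516, 1.233365)
(u(0.24), v(0.24)) ≈ (-1.1945, 1.2334)

-1.1945, 1.2334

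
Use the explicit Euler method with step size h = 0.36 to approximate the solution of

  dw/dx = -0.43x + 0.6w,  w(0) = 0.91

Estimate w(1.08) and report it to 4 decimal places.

1.4570

Euler: w_{n+1} = w_n + h·f(x_n, w_n).
x=0.000000, w=0.910000: f=0.546000 → w ← 0.910000 + 0.36·0.546000 = 1.106560
x=0.360000, w=1.106560: f=0.509136 → w ← 1.106560 + 0.36·0.509136 = 1.289849
x=0.720000, w=1.289849: f=0.464309 → w ← 1.289849 + 0.36·0.464309 = 1.457000
w(1.08) ≈ 1.4570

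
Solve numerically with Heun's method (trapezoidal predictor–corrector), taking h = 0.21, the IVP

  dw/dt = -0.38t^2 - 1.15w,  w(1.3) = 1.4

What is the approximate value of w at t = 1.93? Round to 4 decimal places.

0.2105

Heun: k1 = f(t_n, w_n); k2 = f(t_n + h, w_n + h·k1); w_{n+1} = w_n + (h/2)·(k1 + k2).
t=1.300000, w=1.400000:
  k1 = f(1.300000, 1.400000) = -2.252200
  k2 = f(1.510000, 0.927038) = -1.932532
  w ← 1.400000 + (0.21/2)·(-2.252200 + (-1.932532)) = 0.960603
t=1.510000, w=0.960603:
  k1 = f(1.510000, 0.960603) = -1.971132
  k2 = f(1.720000, 0.546666) = -1.752857
  w ← 0.960603 + (0.21/2)·(-1.971132 + (-1.752857)) = 0.569584
t=1.720000, w=0.569584:
  k1 = f(1.720000, 0.569584) = -1.779214
  k2 = f(1.930000, 0.195949) = -1.640804
  w ← 0.569584 + (0.21/2)·(-1.779214 + (-1.640804)) = 0.210482
w(1.93) ≈ 0.2105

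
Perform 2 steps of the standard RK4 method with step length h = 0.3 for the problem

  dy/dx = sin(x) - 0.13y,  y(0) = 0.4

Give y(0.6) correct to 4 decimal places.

0.5401

RK4: k1 = f(x_n, y_n); k2 = f(x_n + h/2, y_n + (h/2)·k1); k3 = f(x_n + h/2, y_n + (h/2)·k2); k4 = f(x_n + h, y_n + h·k3); y_{n+1} = y_n + (h/6)·(k1 + 2k2 + 2k3 + k4).
x=0.000000, y=0.400000:
  k1 = f(0.000000, 0.400000) = -0.052000
  k2 = f(0.150000, 0.392200) = 0.098452
  k3 = f(0.150000, 0.414768) = 0.095518
  k4 = f(0.300000, 0.428655) = 0.239795
  y ← 0.400000 + (0.3/6)·(k1 + 2k2 + 2k3 + k4) = 0.428787
x=0.300000, y=0.428787:
  k1 = f(0.300000, 0.428787) = 0.239778
  k2 = f(0.450000, 0.464753) = 0.374548
  k3 = f(0.450000, 0.484969) = 0.371920
  k4 = f(0.600000, 0.540363) = 0.494395
  y ← 0.428787 + (0.3/6)·(k1 + 2k2 + 2k3 + k4) = 0.540142
y(0.6) ≈ 0.5401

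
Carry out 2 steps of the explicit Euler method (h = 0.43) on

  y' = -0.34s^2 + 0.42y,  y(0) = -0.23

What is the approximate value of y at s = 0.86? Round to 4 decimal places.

Euler: y_{n+1} = y_n + h·f(s_n, y_n).
s=0.000000, y=-0.230000: f=-0.096600 → y ← -0.230000 + 0.43·(-0.096600) = -0.271538
s=0.430000, y=-0.271538: f=-0.176912 → y ← -0.271538 + 0.43·(-0.176912) = -0.347610
y(0.86) ≈ -0.3476

-0.3476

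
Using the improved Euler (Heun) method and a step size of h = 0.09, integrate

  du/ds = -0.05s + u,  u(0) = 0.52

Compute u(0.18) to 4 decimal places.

Heun: k1 = f(s_n, u_n); k2 = f(s_n + h, u_n + h·k1); u_{n+1} = u_n + (h/2)·(k1 + k2).
s=0.000000, u=0.520000:
  k1 = f(0.000000, 0.520000) = 0.520000
  k2 = f(0.090000, 0.566800) = 0.562300
  u ← 0.520000 + (0.09/2)·(0.520000 + 0.562300) = 0.568704
s=0.090000, u=0.568704:
  k1 = f(0.090000, 0.568704) = 0.564204
  k2 = f(0.180000, 0.619482) = 0.610482
  u ← 0.568704 + (0.09/2)·(0.564204 + 0.610482) = 0.621564
u(0.18) ≈ 0.6216

0.6216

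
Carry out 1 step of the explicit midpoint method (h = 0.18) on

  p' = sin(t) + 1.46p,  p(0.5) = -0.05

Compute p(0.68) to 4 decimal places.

Midpoint: k1 = f(t_n, p_n); k2 = f(t_n + h/2, p_n + (h/2)·k1); p_{n+1} = p_n + h·k2.
t=0.500000, p=-0.050000:
  k1 = f(0.500000, -0.050000) = 0.406426
  k2 = f(0.590000, -0.013422) = 0.536765
  p ← -0.050000 + 0.18·0.536765 = 0.046618
p(0.68) ≈ 0.0466

0.0466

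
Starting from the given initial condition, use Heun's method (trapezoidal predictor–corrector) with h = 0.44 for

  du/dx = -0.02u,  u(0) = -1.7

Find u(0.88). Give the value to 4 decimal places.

-1.6703

Heun: k1 = f(x_n, u_n); k2 = f(x_n + h, u_n + h·k1); u_{n+1} = u_n + (h/2)·(k1 + k2).
x=0.000000, u=-1.700000:
  k1 = f(0.000000, -1.700000) = 0.034000
  k2 = f(0.440000, -1.685040) = 0.033701
  u ← -1.700000 + (0.44/2)·(0.034000 + 0.033701) = -1.685106
x=0.440000, u=-1.685106:
  k1 = f(0.440000, -1.685106) = 0.033702
  k2 = f(0.880000, -1.670277) = 0.033406
  u ← -1.685106 + (0.44/2)·(0.033702 + 0.033406) = -1.670342
u(0.88) ≈ -1.6703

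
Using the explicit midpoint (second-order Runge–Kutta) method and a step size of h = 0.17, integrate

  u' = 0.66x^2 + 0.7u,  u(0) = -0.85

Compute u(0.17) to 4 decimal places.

Midpoint: k1 = f(x_n, u_n); k2 = f(x_n + h/2, u_n + (h/2)·k1); u_{n+1} = u_n + h·k2.
x=0.000000, u=-0.850000:
  k1 = f(0.000000, -0.850000) = -0.595000
  k2 = f(0.085000, -0.900575) = -0.625634
  u ← -0.850000 + 0.17·(-0.625634) = -0.956358
u(0.17) ≈ -0.9564

-0.9564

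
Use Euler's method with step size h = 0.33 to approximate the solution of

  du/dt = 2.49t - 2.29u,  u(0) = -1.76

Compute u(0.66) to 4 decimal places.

0.1661

Euler: u_{n+1} = u_n + h·f(t_n, u_n).
t=0.000000, u=-1.760000: f=4.030400 → u ← -1.760000 + 0.33·4.030400 = -0.429968
t=0.330000, u=-0.429968: f=1.806327 → u ← -0.429968 + 0.33·1.806327 = 0.166120
u(0.66) ≈ 0.1661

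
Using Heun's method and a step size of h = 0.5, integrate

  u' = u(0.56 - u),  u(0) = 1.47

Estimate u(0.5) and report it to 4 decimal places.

Heun: k1 = f(s_n, u_n); k2 = f(s_n + h, u_n + h·k1); u_{n+1} = u_n + (h/2)·(k1 + k2).
s=0.000000, u=1.470000:
  k1 = f(0.000000, 1.470000) = -1.337700
  k2 = f(0.500000, 0.801150) = -0.193197
  u ← 1.470000 + (0.5/2)·(-1.337700 + (-0.193197)) = 1.087276
u(0.5) ≈ 1.0873

1.0873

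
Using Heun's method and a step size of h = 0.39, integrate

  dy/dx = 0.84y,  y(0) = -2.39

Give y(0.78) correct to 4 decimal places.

-4.5598

Heun: k1 = f(x_n, y_n); k2 = f(x_n + h, y_n + h·k1); y_{n+1} = y_n + (h/2)·(k1 + k2).
x=0.000000, y=-2.390000:
  k1 = f(0.000000, -2.390000) = -2.007600
  k2 = f(0.390000, -3.172964) = -2.665290
  y ← -2.390000 + (0.39/2)·(-2.007600 + (-2.665290)) = -3.301214
x=0.390000, y=-3.301214:
  k1 = f(0.390000, -3.301214) = -2.773019
  k2 = f(0.780000, -4.382691) = -3.681460
  y ← -3.301214 + (0.39/2)·(-2.773019 + (-3.681460)) = -4.559837
y(0.78) ≈ -4.5598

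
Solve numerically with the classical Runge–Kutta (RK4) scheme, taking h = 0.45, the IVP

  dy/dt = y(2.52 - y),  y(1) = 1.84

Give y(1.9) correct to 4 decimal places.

RK4: k1 = f(t_n, y_n); k2 = f(t_n + h/2, y_n + (h/2)·k1); k3 = f(t_n + h/2, y_n + (h/2)·k2); k4 = f(t_n + h, y_n + h·k3); y_{n+1} = y_n + (h/6)·(k1 + 2k2 + 2k3 + k4).
t=1.000000, y=1.840000:
  k1 = f(1.000000, 1.840000) = 1.251200
  k2 = f(1.225000, 2.121520) = 0.845383
  k3 = f(1.225000, 2.030211) = 0.994375
  k4 = f(1.450000, 2.287469) = 0.531908
  y ← 1.840000 + (0.45/6)·(k1 + 2k2 + 2k3 + k4) = 2.249697
t=1.450000, y=2.249697:
  k1 = f(1.450000, 2.249697) = 0.608100
  k2 = f(1.675000, 2.386519) = 0.318554
  k3 = f(1.675000, 2.321371) = 0.461091
  k4 = f(1.900000, 2.457188) = 0.154342
  y ← 2.249697 + (0.45/6)·(k1 + 2k2 + 2k3 + k4) = 2.423827
y(1.9) ≈ 2.4238

2.4238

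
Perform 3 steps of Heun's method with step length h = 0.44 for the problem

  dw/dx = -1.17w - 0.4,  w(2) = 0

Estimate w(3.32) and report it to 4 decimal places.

Heun: k1 = f(x_n, w_n); k2 = f(x_n + h, w_n + h·k1); w_{n+1} = w_n + (h/2)·(k1 + k2).
x=2.000000, w=0.000000:
  k1 = f(2.000000, 0.000000) = -0.400000
  k2 = f(2.440000, -0.176000) = -0.194080
  w ← 0.000000 + (0.44/2)·(-0.400000 + (-0.194080)) = -0.130698
x=2.440000, w=-0.130698:
  k1 = f(2.440000, -0.130698) = -0.247084
  k2 = f(2.880000, -0.239414) = -0.119885
  w ← -0.130698 + (0.44/2)·(-0.247084 + (-0.119885)) = -0.211431
x=2.880000, w=-0.211431:
  k1 = f(2.880000, -0.211431) = -0.152626
  k2 = f(3.320000, -0.278586) = -0.074054
  w ← -0.211431 + (0.44/2)·(-0.152626 + (-0.074054)) = -0.261300
w(3.32) ≈ -0.2613

-0.2613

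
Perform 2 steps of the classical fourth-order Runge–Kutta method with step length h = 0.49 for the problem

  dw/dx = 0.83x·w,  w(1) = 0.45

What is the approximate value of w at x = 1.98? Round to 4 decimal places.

1.5103

RK4: k1 = f(x_n, w_n); k2 = f(x_n + h/2, w_n + (h/2)·k1); k3 = f(x_n + h/2, w_n + (h/2)·k2); k4 = f(x_n + h, w_n + h·k3); w_{n+1} = w_n + (h/6)·(k1 + 2k2 + 2k3 + k4).
x=1.000000, w=0.450000:
  k1 = f(1.000000, 0.450000) = 0.373500
  k2 = f(1.245000, 0.541508) = 0.559567
  k3 = f(1.245000, 0.587094) = 0.606673
  k4 = f(1.490000, 0.747270) = 0.924149
  w ← 0.450000 + (0.49/6)·(k1 + 2k2 + 2k3 + k4) = 0.746461
x=1.490000, w=0.746461:
  k1 = f(1.490000, 0.746461) = 0.923148
  k2 = f(1.735000, 0.972632) = 1.400638
  k3 = f(1.735000, 1.089617) = 1.569103
  k4 = f(1.980000, 1.515321) = 2.490278
  w ← 0.746461 + (0.49/6)·(k1 + 2k2 + 2k3 + k4) = 1.510281
w(1.98) ≈ 1.5103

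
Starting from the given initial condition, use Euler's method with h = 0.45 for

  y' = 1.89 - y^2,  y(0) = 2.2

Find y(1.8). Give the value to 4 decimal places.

1.3751

Euler: y_{n+1} = y_n + h·f(x_n, y_n).
x=0.000000, y=2.200000: f=-2.950000 → y ← 2.200000 + 0.45·(-2.950000) = 0.872500
x=0.450000, y=0.872500: f=1.128744 → y ← 0.872500 + 0.45·1.128744 = 1.380435
x=0.900000, y=1.380435: f=-0.015600 → y ← 1.380435 + 0.45·(-0.015600) = 1.373415
x=1.350000, y=1.373415: f=0.003732 → y ← 1.373415 + 0.45·0.003732 = 1.375094
y(1.8) ≈ 1.3751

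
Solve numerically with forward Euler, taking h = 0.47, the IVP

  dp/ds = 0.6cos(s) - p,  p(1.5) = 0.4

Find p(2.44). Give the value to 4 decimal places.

Euler: p_{n+1} = p_n + h·f(s_n, p_n).
s=1.500000, p=0.400000: f=-0.357558 → p ← 0.400000 + 0.47·(-0.357558) = 0.231948
s=1.970000, p=0.231948: f=-0.465159 → p ← 0.231948 + 0.47·(-0.465159) = 0.013323
p(2.44) ≈ 0.0133

0.0133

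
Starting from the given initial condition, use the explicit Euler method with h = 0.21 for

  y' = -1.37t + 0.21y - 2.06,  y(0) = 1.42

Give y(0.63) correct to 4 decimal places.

Euler: y_{n+1} = y_n + h·f(t_n, y_n).
t=0.000000, y=1.420000: f=-1.761800 → y ← 1.420000 + 0.21·(-1.761800) = 1.050022
t=0.210000, y=1.050022: f=-2.127195 → y ← 1.050022 + 0.21·(-2.127195) = 0.603311
t=0.420000, y=0.603311: f=-2.508705 → y ← 0.603311 + 0.21·(-2.508705) = 0.076483
y(0.63) ≈ 0.0765

0.0765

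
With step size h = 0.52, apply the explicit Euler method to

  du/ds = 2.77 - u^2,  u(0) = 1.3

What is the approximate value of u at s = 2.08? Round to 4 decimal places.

Euler: u_{n+1} = u_n + h·f(s_n, u_n).
s=0.000000, u=1.300000: f=1.080000 → u ← 1.300000 + 0.52·1.080000 = 1.861600
s=0.520000, u=1.861600: f=-0.695555 → u ← 1.861600 + 0.52·(-0.695555) = 1.499912
s=1.040000, u=1.499912: f=0.520265 → u ← 1.499912 + 0.52·0.520265 = 1.770449
s=1.560000, u=1.770449: f=-0.364491 → u ← 1.770449 + 0.52·(-0.364491) = 1.580914
u(2.08) ≈ 1.5809

1.5809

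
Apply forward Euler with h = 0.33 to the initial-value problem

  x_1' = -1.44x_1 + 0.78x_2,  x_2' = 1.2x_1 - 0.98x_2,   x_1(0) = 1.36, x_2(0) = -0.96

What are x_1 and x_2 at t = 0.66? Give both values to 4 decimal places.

Euler on (x_1,x_2): x_1_{n+1} = x_1_n + h·x_1', x_2_{n+1} = x_2_n + h·x_2'.
0.000000: (1.360000, -0.960000); f=(-2.707200, 2.572800) → (0.466624, -0.110976)
0.330000: (0.466624, -0.110976); f=(-0.758500, 0.668705) → (0.216319, 0.109697)
(x_1(0.66), x_2(0.66)) ≈ (0.2163, 0.1097)

0.2163, 0.1097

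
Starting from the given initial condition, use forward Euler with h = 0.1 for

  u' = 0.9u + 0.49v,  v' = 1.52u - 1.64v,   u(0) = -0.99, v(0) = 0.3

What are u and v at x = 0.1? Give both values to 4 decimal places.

-1.0644, 0.1003

Euler on (u,v): u_{n+1} = u_n + h·u', v_{n+1} = v_n + h·v'.
0.000000: (-0.990000, 0.300000); f=(-0.744000, -1.996800) → (-1.064400, 0.100320)
(u(0.1), v(0.1)) ≈ (-1.0644, 0.1003)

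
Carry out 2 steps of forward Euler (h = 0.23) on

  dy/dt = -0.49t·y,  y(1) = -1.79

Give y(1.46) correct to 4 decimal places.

Euler: y_{n+1} = y_n + h·f(t_n, y_n).
t=1.000000, y=-1.790000: f=0.877100 → y ← -1.790000 + 0.23·0.877100 = -1.588267
t=1.230000, y=-1.588267: f=0.957249 → y ← -1.588267 + 0.23·0.957249 = -1.368100
y(1.46) ≈ -1.3681

-1.3681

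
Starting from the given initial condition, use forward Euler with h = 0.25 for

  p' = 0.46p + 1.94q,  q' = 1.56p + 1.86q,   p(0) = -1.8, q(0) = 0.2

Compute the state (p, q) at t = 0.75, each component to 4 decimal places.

-3.2476, -2.8770

Euler on (p,q): p_{n+1} = p_n + h·p', q_{n+1} = q_n + h·q'.
0.000000: (-1.800000, 0.200000); f=(-0.440000, -2.436000) → (-1.910000, -0.409000)
0.250000: (-1.910000, -0.409000); f=(-1.672060, -3.740340) → (-2.328015, -1.344085)
0.500000: (-2.328015, -1.344085); f=(-3.678412, -6.131702) → (-3.247618, -2.877010)
(p(0.75), q(0.75)) ≈ (-3.2476, -2.8770)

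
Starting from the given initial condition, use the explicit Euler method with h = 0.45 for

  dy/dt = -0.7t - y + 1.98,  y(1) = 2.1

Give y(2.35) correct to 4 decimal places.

Euler: y_{n+1} = y_n + h·f(t_n, y_n).
t=1.000000, y=2.100000: f=-0.820000 → y ← 2.100000 + 0.45·(-0.820000) = 1.731000
t=1.450000, y=1.731000: f=-0.766000 → y ← 1.731000 + 0.45·(-0.766000) = 1.386300
t=1.900000, y=1.386300: f=-0.736300 → y ← 1.386300 + 0.45·(-0.736300) = 1.054965
y(2.35) ≈ 1.0550

1.0550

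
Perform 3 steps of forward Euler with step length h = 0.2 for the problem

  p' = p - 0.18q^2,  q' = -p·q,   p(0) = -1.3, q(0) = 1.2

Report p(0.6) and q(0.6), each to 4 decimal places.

-2.5637, 2.8058

Euler on (p,q): p_{n+1} = p_n + h·p', q_{n+1} = q_n + h·q'.
0.000000: (-1.300000, 1.200000); f=(-1.559200, 1.560000) → (-1.611840, 1.512000)
0.200000: (-1.611840, 1.512000); f=(-2.023346, 2.437102) → (-2.016509, 1.999420)
0.400000: (-2.016509, 1.999420); f=(-2.736092, 4.031850) → (-2.563728, 2.805790)
(p(0.6), q(0.6)) ≈ (-2.5637, 2.8058)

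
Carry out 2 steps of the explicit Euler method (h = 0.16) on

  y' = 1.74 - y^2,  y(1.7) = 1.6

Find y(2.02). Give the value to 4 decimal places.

1.4020

Euler: y_{n+1} = y_n + h·f(t_n, y_n).
t=1.700000, y=1.600000: f=-0.820000 → y ← 1.600000 + 0.16·(-0.820000) = 1.468800
t=1.860000, y=1.468800: f=-0.417373 → y ← 1.468800 + 0.16·(-0.417373) = 1.402020
y(2.02) ≈ 1.4020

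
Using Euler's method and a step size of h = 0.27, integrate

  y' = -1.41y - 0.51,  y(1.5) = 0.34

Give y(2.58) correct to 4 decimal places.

Euler: y_{n+1} = y_n + h·f(s_n, y_n).
s=1.500000, y=0.340000: f=-0.989400 → y ← 0.340000 + 0.27·(-0.989400) = 0.072862
s=1.770000, y=0.072862: f=-0.612735 → y ← 0.072862 + 0.27·(-0.612735) = -0.092577
s=2.040000, y=-0.092577: f=-0.379467 → y ← -0.092577 + 0.27·(-0.379467) = -0.195033
s=2.310000, y=-0.195033: f=-0.235004 → y ← -0.195033 + 0.27·(-0.235004) = -0.258484
y(2.58) ≈ -0.2585

-0.2585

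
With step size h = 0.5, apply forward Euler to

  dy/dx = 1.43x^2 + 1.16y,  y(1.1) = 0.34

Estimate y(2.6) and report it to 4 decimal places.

9.5460

Euler: y_{n+1} = y_n + h·f(x_n, y_n).
x=1.100000, y=0.340000: f=2.124700 → y ← 0.340000 + 0.5·2.124700 = 1.402350
x=1.600000, y=1.402350: f=5.287526 → y ← 1.402350 + 0.5·5.287526 = 4.046113
x=2.100000, y=4.046113: f=10.999791 → y ← 4.046113 + 0.5·10.999791 = 9.546009
y(2.6) ≈ 9.5460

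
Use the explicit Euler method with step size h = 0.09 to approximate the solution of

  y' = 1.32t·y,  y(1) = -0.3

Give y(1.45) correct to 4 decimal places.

-0.5778

Euler: y_{n+1} = y_n + h·f(t_n, y_n).
t=1.000000, y=-0.300000: f=-0.396000 → y ← -0.300000 + 0.09·(-0.396000) = -0.335640
t=1.090000, y=-0.335640: f=-0.482919 → y ← -0.335640 + 0.09·(-0.482919) = -0.379103
t=1.180000, y=-0.379103: f=-0.590490 → y ← -0.379103 + 0.09·(-0.590490) = -0.432247
t=1.270000, y=-0.432247: f=-0.724619 → y ← -0.432247 + 0.09·(-0.724619) = -0.497462
t=1.360000, y=-0.497462: f=-0.893045 → y ← -0.497462 + 0.09·(-0.893045) = -0.577837
y(1.45) ≈ -0.5778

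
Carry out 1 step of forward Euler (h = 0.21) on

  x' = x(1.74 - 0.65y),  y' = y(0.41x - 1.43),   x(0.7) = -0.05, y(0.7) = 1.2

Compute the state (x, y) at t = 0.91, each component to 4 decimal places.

Euler on (x,y): x_{n+1} = x_n + h·x', y_{n+1} = y_n + h·y'.
0.700000: (-0.050000, 1.200000); f=(-0.048000, -1.740600) → (-0.060080, 0.834474)
(x(0.91), y(0.91)) ≈ (-0.0601, 0.8345)

-0.0601, 0.8345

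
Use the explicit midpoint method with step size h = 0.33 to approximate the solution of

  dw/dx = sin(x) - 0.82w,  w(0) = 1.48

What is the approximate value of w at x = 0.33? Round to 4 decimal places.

Midpoint: k1 = f(x_n, w_n); k2 = f(x_n + h/2, w_n + (h/2)·k1); w_{n+1} = w_n + h·k2.
x=0.000000, w=1.480000:
  k1 = f(0.000000, 1.480000) = -1.213600
  k2 = f(0.165000, 1.279756) = -0.885148
  w ← 1.480000 + 0.33·(-0.885148) = 1.187901
w(0.33) ≈ 1.1879

1.1879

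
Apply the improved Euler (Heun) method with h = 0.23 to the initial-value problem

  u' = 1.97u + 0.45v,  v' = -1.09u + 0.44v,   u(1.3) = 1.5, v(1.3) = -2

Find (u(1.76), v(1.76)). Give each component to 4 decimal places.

2.8098, -3.5722

Heun on (u,v): k1 = f(t_n, state_n); k2 = f(t_n + h, state_n + h·k1); state_{n+1} = state_n + (h/2)·(k1 + k2).
1.300000: (1.500000, -2.000000)
  k1 = (2.055000, -2.515000)
  predictor → (1.972650, -2.578450)
  k2 = (2.725818, -3.284707)
  → (2.049794, -2.666966)
1.530000: (2.049794, -2.666966)
  k1 = (2.837960, -3.407741)
  predictor → (2.702525, -3.450747)
  k2 = (3.771138, -4.464080)
  → (2.809840, -3.572226)
(u(1.76), v(1.76)) ≈ (2.8098, -3.5722)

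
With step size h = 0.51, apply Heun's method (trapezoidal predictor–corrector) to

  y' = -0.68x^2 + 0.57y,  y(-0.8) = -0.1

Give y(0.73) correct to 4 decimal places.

-0.6568

Heun: k1 = f(x_n, y_n); k2 = f(x_n + h, y_n + h·k1); y_{n+1} = y_n + (h/2)·(k1 + k2).
x=-0.800000, y=-0.100000:
  k1 = f(-0.800000, -0.100000) = -0.492200
  k2 = f(-0.290000, -0.351022) = -0.257271
  y ← -0.100000 + (0.51/2)·(-0.492200 + (-0.257271)) = -0.291115
x=-0.290000, y=-0.291115:
  k1 = f(-0.290000, -0.291115) = -0.223124
  k2 = f(0.220000, -0.404908) = -0.263710
  y ← -0.291115 + (0.51/2)·(-0.223124 + (-0.263710)) = -0.415257
x=0.220000, y=-0.415257:
  k1 = f(0.220000, -0.415257) = -0.269609
  k2 = f(0.730000, -0.552758) = -0.677444
  y ← -0.415257 + (0.51/2)·(-0.269609 + (-0.677444)) = -0.656756
y(0.73) ≈ -0.6568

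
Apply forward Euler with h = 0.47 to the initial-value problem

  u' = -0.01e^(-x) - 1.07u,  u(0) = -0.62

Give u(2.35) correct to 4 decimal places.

-0.0212

Euler: u_{n+1} = u_n + h·f(x_n, u_n).
x=0.000000, u=-0.620000: f=0.653400 → u ← -0.620000 + 0.47·0.653400 = -0.312902
x=0.470000, u=-0.312902: f=0.328555 → u ← -0.312902 + 0.47·0.328555 = -0.158481
x=0.940000, u=-0.158481: f=0.165668 → u ← -0.158481 + 0.47·0.165668 = -0.080617
x=1.410000, u=-0.080617: f=0.083819 → u ← -0.080617 + 0.47·0.083819 = -0.041222
x=1.880000, u=-0.041222: f=0.042582 → u ← -0.041222 + 0.47·0.042582 = -0.021209
u(2.35) ≈ -0.0212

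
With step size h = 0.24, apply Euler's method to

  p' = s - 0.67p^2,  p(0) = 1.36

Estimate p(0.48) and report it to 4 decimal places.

0.9386

Euler: p_{n+1} = p_n + h·f(s_n, p_n).
s=0.000000, p=1.360000: f=-1.239232 → p ← 1.360000 + 0.24·(-1.239232) = 1.062584
s=0.240000, p=1.062584: f=-0.516487 → p ← 1.062584 + 0.24·(-0.516487) = 0.938627
p(0.48) ≈ 0.9386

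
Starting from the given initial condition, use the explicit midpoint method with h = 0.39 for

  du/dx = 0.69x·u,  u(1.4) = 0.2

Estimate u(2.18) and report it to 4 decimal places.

Midpoint: k1 = f(x_n, u_n); k2 = f(x_n + h/2, u_n + (h/2)·k1); u_{n+1} = u_n + h·k2.
x=1.400000, u=0.200000:
  k1 = f(1.400000, 0.200000) = 0.193200
  k2 = f(1.595000, 0.237674) = 0.261572
  u ← 0.200000 + 0.39·0.261572 = 0.302013
x=1.790000, u=0.302013:
  k1 = f(1.790000, 0.302013) = 0.373016
  k2 = f(1.985000, 0.374751) = 0.513278
  u ← 0.302013 + 0.39·0.513278 = 0.502192
u(2.18) ≈ 0.5022

0.5022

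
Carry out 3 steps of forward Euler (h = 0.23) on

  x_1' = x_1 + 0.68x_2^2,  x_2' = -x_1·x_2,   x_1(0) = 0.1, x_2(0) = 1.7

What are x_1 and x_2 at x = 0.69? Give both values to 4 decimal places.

1.7255, 1.0638

Euler on (x_1,x_2): x_1_{n+1} = x_1_n + h·x_1', x_2_{n+1} = x_2_n + h·x_2'.
0.000000: (0.100000, 1.700000); f=(2.065200, -0.170000) → (0.574996, 1.660900)
0.230000: (0.574996, 1.660900); f=(2.450836, -0.955011) → (1.138688, 1.441248)
0.460000: (1.138688, 1.441248); f=(2.551181, -1.641132) → (1.725460, 1.063787)
(x_1(0.69), x_2(0.69)) ≈ (1.7255, 1.0638)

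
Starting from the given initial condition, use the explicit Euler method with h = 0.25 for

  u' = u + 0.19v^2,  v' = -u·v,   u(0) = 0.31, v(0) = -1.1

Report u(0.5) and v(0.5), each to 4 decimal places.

0.6051, -0.9019

Euler on (u,v): u_{n+1} = u_n + h·u', v_{n+1} = v_n + h·v'.
0.000000: (0.310000, -1.100000); f=(0.539900, 0.341000) → (0.444975, -1.014750)
0.250000: (0.444975, -1.014750); f=(0.640621, 0.451538) → (0.605130, -0.901865)
(u(0.5), v(0.5)) ≈ (0.6051, -0.9019)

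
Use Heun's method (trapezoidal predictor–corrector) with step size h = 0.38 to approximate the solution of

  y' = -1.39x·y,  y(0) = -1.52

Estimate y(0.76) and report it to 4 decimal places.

Heun: k1 = f(x_n, y_n); k2 = f(x_n + h, y_n + h·k1); y_{n+1} = y_n + (h/2)·(k1 + k2).
x=0.000000, y=-1.520000:
  k1 = f(0.000000, -1.520000) = 0.000000
  k2 = f(0.380000, -1.520000) = 0.802864
  y ← -1.520000 + (0.38/2)·(0.000000 + 0.802864) = -1.367456
x=0.380000, y=-1.367456:
  k1 = f(0.380000, -1.367456) = 0.722290
  k2 = f(0.760000, -1.092986) = 1.154630
  y ← -1.367456 + (0.38/2)·(0.722290 + 1.154630) = -1.010841
y(0.76) ≈ -1.0108

-1.0108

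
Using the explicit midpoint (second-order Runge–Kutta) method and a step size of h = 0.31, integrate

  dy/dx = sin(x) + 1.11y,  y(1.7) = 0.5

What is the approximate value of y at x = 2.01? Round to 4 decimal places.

Midpoint: k1 = f(x_n, y_n); k2 = f(x_n + h/2, y_n + (h/2)·k1); y_{n+1} = y_n + h·k2.
x=1.700000, y=0.500000:
  k1 = f(1.700000, 0.500000) = 1.546665
  k2 = f(1.855000, 0.739733) = 1.780989
  y ← 0.500000 + 0.31·1.780989 = 1.052107
y(2.01) ≈ 1.0521

1.0521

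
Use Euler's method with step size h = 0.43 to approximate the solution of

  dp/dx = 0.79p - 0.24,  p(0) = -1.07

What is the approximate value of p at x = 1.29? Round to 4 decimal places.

Euler: p_{n+1} = p_n + h·f(x_n, p_n).
x=0.000000, p=-1.070000: f=-1.085300 → p ← -1.070000 + 0.43·(-1.085300) = -1.536679
x=0.430000, p=-1.536679: f=-1.453976 → p ← -1.536679 + 0.43·(-1.453976) = -2.161889
x=0.860000, p=-2.161889: f=-1.947892 → p ← -2.161889 + 0.43·(-1.947892) = -2.999483
p(1.29) ≈ -2.9995

-2.9995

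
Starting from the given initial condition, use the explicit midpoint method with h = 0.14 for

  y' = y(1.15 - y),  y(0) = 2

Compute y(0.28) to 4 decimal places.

1.6689

Midpoint: k1 = f(x_n, y_n); k2 = f(x_n + h/2, y_n + (h/2)·k1); y_{n+1} = y_n + h·k2.
x=0.000000, y=2.000000:
  k1 = f(0.000000, 2.000000) = -1.700000
  k2 = f(0.070000, 1.881000) = -1.375011
  y ← 2.000000 + 0.14·(-1.375011) = 1.807498
x=0.140000, y=1.807498:
  k1 = f(0.140000, 1.807498) = -1.188427
  k2 = f(0.210000, 1.724309) = -0.990285
  y ← 1.807498 + 0.14·(-0.990285) = 1.668859
y(0.28) ≈ 1.6689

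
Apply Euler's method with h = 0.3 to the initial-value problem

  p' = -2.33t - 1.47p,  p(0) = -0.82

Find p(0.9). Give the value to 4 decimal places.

-0.6799

Euler: p_{n+1} = p_n + h·f(t_n, p_n).
t=0.000000, p=-0.820000: f=1.205400 → p ← -0.820000 + 0.3·1.205400 = -0.458380
t=0.300000, p=-0.458380: f=-0.025181 → p ← -0.458380 + 0.3·(-0.025181) = -0.465934
t=0.600000, p=-0.465934: f=-0.713076 → p ← -0.465934 + 0.3·(-0.713076) = -0.679857
p(0.9) ≈ -0.6799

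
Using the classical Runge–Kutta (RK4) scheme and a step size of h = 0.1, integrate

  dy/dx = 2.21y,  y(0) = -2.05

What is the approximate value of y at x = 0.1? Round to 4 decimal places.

-2.5570

RK4: k1 = f(x_n, y_n); k2 = f(x_n + h/2, y_n + (h/2)·k1); k3 = f(x_n + h/2, y_n + (h/2)·k2); k4 = f(x_n + h, y_n + h·k3); y_{n+1} = y_n + (h/6)·(k1 + 2k2 + 2k3 + k4).
x=0.000000, y=-2.050000:
  k1 = f(0.000000, -2.050000) = -4.530500
  k2 = f(0.050000, -2.276525) = -5.031120
  k3 = f(0.050000, -2.301556) = -5.086439
  k4 = f(0.100000, -2.558644) = -5.654603
  y ← -2.050000 + (0.1/6)·(k1 + 2k2 + 2k3 + k4) = -2.557004
y(0.1) ≈ -2.5570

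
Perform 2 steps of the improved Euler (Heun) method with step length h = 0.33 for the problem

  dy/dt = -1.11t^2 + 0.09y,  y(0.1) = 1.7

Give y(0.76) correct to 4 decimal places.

1.6265

Heun: k1 = f(t_n, y_n); k2 = f(t_n + h, y_n + h·k1); y_{n+1} = y_n + (h/2)·(k1 + k2).
t=0.100000, y=1.700000:
  k1 = f(0.100000, 1.700000) = 0.141900
  k2 = f(0.430000, 1.746827) = -0.048025
  y ← 1.700000 + (0.33/2)·(0.141900 + (-0.048025)) = 1.715489
t=0.430000, y=1.715489:
  k1 = f(0.430000, 1.715489) = -0.050845
  k2 = f(0.760000, 1.698711) = -0.488252
  y ← 1.715489 + (0.33/2)·(-0.050845 + (-0.488252)) = 1.626538
y(0.76) ≈ 1.6265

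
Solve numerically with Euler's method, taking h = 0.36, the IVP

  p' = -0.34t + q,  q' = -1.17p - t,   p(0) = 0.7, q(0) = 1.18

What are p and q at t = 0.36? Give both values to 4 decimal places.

1.1248, 0.8852

Euler on (p,q): p_{n+1} = p_n + h·p', q_{n+1} = q_n + h·q'.
0.000000: (0.700000, 1.180000); f=(1.180000, -0.819000) → (1.124800, 0.885160)
(p(0.36), q(0.36)) ≈ (1.1248, 0.8852)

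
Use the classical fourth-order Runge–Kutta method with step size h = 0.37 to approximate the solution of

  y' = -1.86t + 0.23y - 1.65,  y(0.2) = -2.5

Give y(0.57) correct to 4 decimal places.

-3.6340

RK4: k1 = f(t_n, y_n); k2 = f(t_n + h/2, y_n + (h/2)·k1); k3 = f(t_n + h/2, y_n + (h/2)·k2); k4 = f(t_n + h, y_n + h·k3); y_{n+1} = y_n + (h/6)·(k1 + 2k2 + 2k3 + k4).
t=0.200000, y=-2.500000:
  k1 = f(0.200000, -2.500000) = -2.597000
  k2 = f(0.385000, -2.980445) = -3.051602
  k3 = f(0.385000, -3.064546) = -3.070946
  k4 = f(0.570000, -3.636250) = -3.546537
  y ← -2.500000 + (0.37/6)·(k1 + 2k2 + 2k3 + k4) = -3.633966
y(0.57) ≈ -3.6340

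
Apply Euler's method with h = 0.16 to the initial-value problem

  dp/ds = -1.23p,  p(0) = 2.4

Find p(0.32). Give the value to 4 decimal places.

Euler: p_{n+1} = p_n + h·f(s_n, p_n).
s=0.000000, p=2.400000: f=-2.952000 → p ← 2.400000 + 0.16·(-2.952000) = 1.927680
s=0.160000, p=1.927680: f=-2.371046 → p ← 1.927680 + 0.16·(-2.371046) = 1.548313
p(0.32) ≈ 1.5483

1.5483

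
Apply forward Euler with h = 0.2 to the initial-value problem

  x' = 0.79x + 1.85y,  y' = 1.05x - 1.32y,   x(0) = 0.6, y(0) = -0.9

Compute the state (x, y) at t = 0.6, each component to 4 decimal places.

Euler on (x,y): x_{n+1} = x_n + h·x', y_{n+1} = y_n + h·y'.
0.000000: (0.600000, -0.900000); f=(-1.191000, 1.818000) → (0.361800, -0.536400)
0.200000: (0.361800, -0.536400); f=(-0.706518, 1.087938) → (0.220496, -0.318812)
0.400000: (0.220496, -0.318812); f=(-0.415611, 0.652354) → (0.137374, -0.188342)
(x(0.6), y(0.6)) ≈ (0.1374, -0.1883)

0.1374, -0.1883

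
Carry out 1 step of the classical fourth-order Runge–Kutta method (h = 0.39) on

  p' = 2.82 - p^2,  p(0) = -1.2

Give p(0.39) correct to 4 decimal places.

-0.4022

RK4: k1 = f(x_n, p_n); k2 = f(x_n + h/2, p_n + (h/2)·k1); k3 = f(x_n + h/2, p_n + (h/2)·k2); k4 = f(x_n + h, p_n + h·k3); p_{n+1} = p_n + (h/6)·(k1 + 2k2 + 2k3 + k4).
x=0.000000, p=-1.200000:
  k1 = f(0.000000, -1.200000) = 1.380000
  k2 = f(0.195000, -0.930900) = 1.953425
  k3 = f(0.195000, -0.819082) = 2.149105
  k4 = f(0.390000, -0.361849) = 2.689065
  p ← -1.200000 + (0.39/6)·(k1 + 2k2 + 2k3 + k4) = -0.402182
p(0.39) ≈ -0.4022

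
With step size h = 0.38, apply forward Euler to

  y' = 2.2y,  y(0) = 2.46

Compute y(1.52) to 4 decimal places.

Euler: y_{n+1} = y_n + h·f(x_n, y_n).
x=0.000000, y=2.460000: f=5.412000 → y ← 2.460000 + 0.38·5.412000 = 4.516560
x=0.380000, y=4.516560: f=9.936432 → y ← 4.516560 + 0.38·9.936432 = 8.292404
x=0.760000, y=8.292404: f=18.243289 → y ← 8.292404 + 0.38·18.243289 = 15.224854
x=1.140000, y=15.224854: f=33.494679 → y ← 15.224854 + 0.38·33.494679 = 27.952832
y(1.52) ≈ 27.9528

27.9528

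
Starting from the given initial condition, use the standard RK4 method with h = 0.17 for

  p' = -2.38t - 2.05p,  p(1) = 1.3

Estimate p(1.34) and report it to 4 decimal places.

-0.0456

RK4: k1 = f(t_n, p_n); k2 = f(t_n + h/2, p_n + (h/2)·k1); k3 = f(t_n + h/2, p_n + (h/2)·k2); k4 = f(t_n + h, p_n + h·k3); p_{n+1} = p_n + (h/6)·(k1 + 2k2 + 2k3 + k4).
t=1.000000, p=1.300000:
  k1 = f(1.000000, 1.300000) = -5.045000
  k2 = f(1.085000, 0.871175) = -4.368209
  k3 = f(1.085000, 0.928702) = -4.486140
  k4 = f(1.170000, 0.537356) = -3.886180
  p ← 1.300000 + (0.17/6)·(k1 + 2k2 + 2k3 + k4) = 0.545203
t=1.170000, p=0.545203:
  k1 = f(1.170000, 0.545203) = -3.902267
  k2 = f(1.255000, 0.213511) = -3.424597
  k3 = f(1.255000, 0.254113) = -3.507831
  k4 = f(1.340000, -0.051128) = -3.084388
  p ← 0.545203 + (0.17/6)·(k1 + 2k2 + 2k3 + k4) = -0.045589
p(1.34) ≈ -0.0456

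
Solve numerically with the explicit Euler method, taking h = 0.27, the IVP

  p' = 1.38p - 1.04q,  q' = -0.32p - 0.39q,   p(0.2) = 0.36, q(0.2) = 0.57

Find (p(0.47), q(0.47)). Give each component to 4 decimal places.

0.3341, 0.4789

Euler on (p,q): p_{n+1} = p_n + h·p', q_{n+1} = q_n + h·q'.
0.200000: (0.360000, 0.570000); f=(-0.096000, -0.337500) → (0.334080, 0.478875)
(p(0.47), q(0.47)) ≈ (0.3341, 0.4789)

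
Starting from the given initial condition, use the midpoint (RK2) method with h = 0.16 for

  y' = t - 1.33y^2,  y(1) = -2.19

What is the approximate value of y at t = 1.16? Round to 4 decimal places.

Midpoint: k1 = f(t_n, y_n); k2 = f(t_n + h/2, y_n + (h/2)·k1); y_{n+1} = y_n + h·k2.
t=1.000000, y=-2.190000:
  k1 = f(1.000000, -2.190000) = -5.378813
  k2 = f(1.080000, -2.620305) = -8.051778
  y ← -2.190000 + 0.16·(-8.051778) = -3.478284
y(1.16) ≈ -3.4783

-3.4783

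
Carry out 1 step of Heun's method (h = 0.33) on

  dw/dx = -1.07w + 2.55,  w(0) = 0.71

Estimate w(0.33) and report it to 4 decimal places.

1.1965

Heun: k1 = f(x_n, w_n); k2 = f(x_n + h, w_n + h·k1); w_{n+1} = w_n + (h/2)·(k1 + k2).
x=0.000000, w=0.710000:
  k1 = f(0.000000, 0.710000) = 1.790300
  k2 = f(0.330000, 1.300799) = 1.158145
  w ← 0.710000 + (0.33/2)·(1.790300 + 1.158145) = 1.196493
w(0.33) ≈ 1.1965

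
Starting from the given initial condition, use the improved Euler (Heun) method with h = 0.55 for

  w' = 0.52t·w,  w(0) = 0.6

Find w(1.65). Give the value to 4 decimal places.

Heun: k1 = f(t_n, w_n); k2 = f(t_n + h, w_n + h·k1); w_{n+1} = w_n + (h/2)·(k1 + k2).
t=0.000000, w=0.600000:
  k1 = f(0.000000, 0.600000) = 0.000000
  k2 = f(0.550000, 0.600000) = 0.171600
  w ← 0.600000 + (0.55/2)·(0.000000 + 0.171600) = 0.647190
t=0.550000, w=0.647190:
  k1 = f(0.550000, 0.647190) = 0.185096
  k2 = f(1.100000, 0.748993) = 0.428424
  w ← 0.647190 + (0.55/2)·(0.185096 + 0.428424) = 0.815908
t=1.100000, w=0.815908:
  k1 = f(1.100000, 0.815908) = 0.466699
  k2 = f(1.650000, 1.072593) = 0.920285
  w ← 0.815908 + (0.55/2)·(0.466699 + 0.920285) = 1.197329
w(1.65) ≈ 1.1973

1.1973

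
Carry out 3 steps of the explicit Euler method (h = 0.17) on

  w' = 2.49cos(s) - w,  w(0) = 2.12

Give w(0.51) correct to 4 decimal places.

Euler: w_{n+1} = w_n + h·f(s_n, w_n).
s=0.000000, w=2.120000: f=0.370000 → w ← 2.120000 + 0.17·0.370000 = 2.182900
s=0.170000, w=2.182900: f=0.271206 → w ← 2.182900 + 0.17·0.271206 = 2.229005
s=0.340000, w=2.229005: f=0.118454 → w ← 2.229005 + 0.17·0.118454 = 2.249142
w(0.51) ≈ 2.2491

2.2491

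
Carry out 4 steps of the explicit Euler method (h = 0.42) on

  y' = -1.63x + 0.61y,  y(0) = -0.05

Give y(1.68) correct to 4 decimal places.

Euler: y_{n+1} = y_n + h·f(x_n, y_n).
x=0.000000, y=-0.050000: f=-0.030500 → y ← -0.050000 + 0.42·(-0.030500) = -0.062810
x=0.420000, y=-0.062810: f=-0.722914 → y ← -0.062810 + 0.42·(-0.722914) = -0.366434
x=0.840000, y=-0.366434: f=-1.592725 → y ← -0.366434 + 0.42·(-1.592725) = -1.035378
x=1.260000, y=-1.035378: f=-2.685381 → y ← -1.035378 + 0.42·(-2.685381) = -2.163238
y(1.68) ≈ -2.1632

-2.1632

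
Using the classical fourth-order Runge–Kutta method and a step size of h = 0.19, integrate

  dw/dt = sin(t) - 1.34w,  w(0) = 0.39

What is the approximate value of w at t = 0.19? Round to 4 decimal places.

RK4: k1 = f(t_n, w_n); k2 = f(t_n + h/2, w_n + (h/2)·k1); k3 = f(t_n + h/2, w_n + (h/2)·k2); k4 = f(t_n + h, w_n + h·k3); w_{n+1} = w_n + (h/6)·(k1 + 2k2 + 2k3 + k4).
t=0.000000, w=0.390000:
  k1 = f(0.000000, 0.390000) = -0.522600
  k2 = f(0.095000, 0.340353) = -0.361216
  k3 = f(0.095000, 0.355684) = -0.381760
  k4 = f(0.190000, 0.317466) = -0.236545
  w ← 0.390000 + (0.19/6)·(k1 + 2k2 + 2k3 + k4) = 0.318905
w(0.19) ≈ 0.3189

0.3189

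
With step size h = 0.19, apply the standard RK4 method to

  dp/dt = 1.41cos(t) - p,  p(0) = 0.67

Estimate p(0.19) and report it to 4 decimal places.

0.7965

RK4: k1 = f(t_n, p_n); k2 = f(t_n + h/2, p_n + (h/2)·k1); k3 = f(t_n + h/2, p_n + (h/2)·k2); k4 = f(t_n + h, p_n + h·k3); p_{n+1} = p_n + (h/6)·(k1 + 2k2 + 2k3 + k4).
t=0.000000, p=0.670000:
  k1 = f(0.000000, 0.670000) = 0.740000
  k2 = f(0.095000, 0.740300) = 0.663342
  k3 = f(0.095000, 0.733018) = 0.670625
  k4 = f(0.190000, 0.797419) = 0.587207
  p ← 0.670000 + (0.19/6)·(k1 + 2k2 + 2k3 + k4) = 0.796513
p(0.19) ≈ 0.7965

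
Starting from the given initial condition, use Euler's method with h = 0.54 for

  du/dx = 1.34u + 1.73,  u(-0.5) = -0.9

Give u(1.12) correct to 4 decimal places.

Euler: u_{n+1} = u_n + h·f(x_n, u_n).
x=-0.500000, u=-0.900000: f=0.524000 → u ← -0.900000 + 0.54·0.524000 = -0.617040
x=0.040000, u=-0.617040: f=0.903166 → u ← -0.617040 + 0.54·0.903166 = -0.129330
x=0.580000, u=-0.129330: f=1.556698 → u ← -0.129330 + 0.54·1.556698 = 0.711287
u(1.12) ≈ 0.7113

0.7113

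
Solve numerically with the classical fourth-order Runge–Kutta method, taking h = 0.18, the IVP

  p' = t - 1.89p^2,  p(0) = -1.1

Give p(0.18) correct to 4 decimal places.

-1.7327

RK4: k1 = f(t_n, p_n); k2 = f(t_n + h/2, p_n + (h/2)·k1); k3 = f(t_n + h/2, p_n + (h/2)·k2); k4 = f(t_n + h, p_n + h·k3); p_{n+1} = p_n + (h/6)·(k1 + 2k2 + 2k3 + k4).
t=0.000000, p=-1.100000:
  k1 = f(0.000000, -1.100000) = -2.286900
  k2 = f(0.090000, -1.305821) = -3.132768
  k3 = f(0.090000, -1.381949) = -3.519491
  k4 = f(0.180000, -1.733508) = -5.499547
  p ← -1.100000 + (0.18/6)·(k1 + 2k2 + 2k3 + k4) = -1.732729
p(0.18) ≈ -1.7327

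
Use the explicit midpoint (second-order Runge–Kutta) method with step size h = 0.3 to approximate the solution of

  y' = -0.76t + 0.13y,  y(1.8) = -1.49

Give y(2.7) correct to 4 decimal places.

Midpoint: k1 = f(t_n, y_n); k2 = f(t_n + h/2, y_n + (h/2)·k1); y_{n+1} = y_n + h·k2.
t=1.800000, y=-1.490000:
  k1 = f(1.800000, -1.490000) = -1.561700
  k2 = f(1.950000, -1.724255) = -1.706153
  y ← -1.490000 + 0.3·(-1.706153) = -2.001846
t=2.100000, y=-2.001846:
  k1 = f(2.100000, -2.001846) = -1.856240
  k2 = f(2.250000, -2.280282) = -2.006437
  y ← -2.001846 + 0.3·(-2.006437) = -2.603777
t=2.400000, y=-2.603777:
  k1 = f(2.400000, -2.603777) = -2.162491
  k2 = f(2.550000, -2.928151) = -2.318660
  y ← -2.603777 + 0.3·(-2.318660) = -3.299375
y(2.7) ≈ -3.2994

-3.2994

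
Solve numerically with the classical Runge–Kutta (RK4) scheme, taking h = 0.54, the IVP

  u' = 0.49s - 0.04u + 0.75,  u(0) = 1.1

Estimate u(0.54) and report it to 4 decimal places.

1.5481

RK4: k1 = f(s_n, u_n); k2 = f(s_n + h/2, u_n + (h/2)·k1); k3 = f(s_n + h/2, u_n + (h/2)·k2); k4 = f(s_n + h, u_n + h·k3); u_{n+1} = u_n + (h/6)·(k1 + 2k2 + 2k3 + k4).
s=0.000000, u=1.100000:
  k1 = f(0.000000, 1.100000) = 0.706000
  k2 = f(0.270000, 1.290620) = 0.830675
  k3 = f(0.270000, 1.324282) = 0.829329
  k4 = f(0.540000, 1.547838) = 0.952686
  u ← 1.100000 + (0.54/6)·(k1 + 2k2 + 2k3 + k4) = 1.548082
u(0.54) ≈ 1.5481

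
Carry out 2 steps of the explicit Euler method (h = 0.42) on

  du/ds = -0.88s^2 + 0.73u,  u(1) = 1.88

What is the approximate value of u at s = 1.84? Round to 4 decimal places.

1.9814

Euler: u_{n+1} = u_n + h·f(s_n, u_n).
s=1.000000, u=1.880000: f=0.492400 → u ← 1.880000 + 0.42·0.492400 = 2.086808
s=1.420000, u=2.086808: f=-0.251062 → u ← 2.086808 + 0.42·(-0.251062) = 1.981362
u(1.84) ≈ 1.9814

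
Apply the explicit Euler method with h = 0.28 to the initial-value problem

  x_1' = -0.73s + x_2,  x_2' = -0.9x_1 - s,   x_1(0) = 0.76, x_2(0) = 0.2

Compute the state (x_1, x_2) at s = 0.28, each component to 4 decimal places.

Euler on (x_1,x_2): x_1_{n+1} = x_1_n + h·x_1', x_2_{n+1} = x_2_n + h·x_2'.
0.000000: (0.760000, 0.200000); f=(0.200000, -0.684000) → (0.816000, 0.008480)
(x_1(0.28), x_2(0.28)) ≈ (0.8160, 0.0085)

0.8160, 0.0085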